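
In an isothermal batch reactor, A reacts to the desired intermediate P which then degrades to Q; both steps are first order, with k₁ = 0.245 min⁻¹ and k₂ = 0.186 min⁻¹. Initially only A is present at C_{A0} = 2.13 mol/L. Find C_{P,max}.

0.894 mol/L

For a first-order series the maximum intermediate yield is C_{P,max}/C_{A0} = (k₁/k₂)^[k₂/(k₂−k₁)].
= (0.245/0.186)^(0.186/(0.186−0.245)) = (1.317)^(-3.153) = 0.4196.
C_{P,max} = 0.4196×2.13 = 0.894 mol/L.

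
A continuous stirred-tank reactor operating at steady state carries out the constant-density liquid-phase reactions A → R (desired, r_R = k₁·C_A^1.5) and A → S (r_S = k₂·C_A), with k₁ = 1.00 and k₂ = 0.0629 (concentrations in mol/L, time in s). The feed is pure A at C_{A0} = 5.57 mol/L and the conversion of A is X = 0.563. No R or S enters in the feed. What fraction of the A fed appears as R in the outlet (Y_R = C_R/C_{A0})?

0.541

Exit C_A = C_{A0}(1−X) = 5.57×0.437 = 2.434 mol/L.
In a CSTR the entire volume is at exit conditions, so r_R = 1.00×2.434^1.5 = 3.798 and r_S = 0.0629×2.434 = 0.1531.
Fraction of consumed A going to R: r_R/(r_R+r_S) = 0.9612.
C_R = 0.9612·C_{A0}·X = 0.9612×5.57×0.563 = 3.01 mol/L; Y_R = C_R/C_{A0} = 0.541.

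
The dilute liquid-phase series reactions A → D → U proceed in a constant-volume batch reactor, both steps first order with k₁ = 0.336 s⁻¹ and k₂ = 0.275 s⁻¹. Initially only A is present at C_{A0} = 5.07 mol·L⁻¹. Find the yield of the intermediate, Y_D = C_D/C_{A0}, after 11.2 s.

Solving the coupled first-order balances gives C_D(t) = [k₁/(k₂−k₁)]·C_{A0}·(e^(−k₁t) − e^(−k₂t)).
e^(−k₁t) = e^(−0.336×11.2) = e^(−3.763) = 0.02321; e^(−k₂t) = e^(−3.080) = 0.04596.
C_D = 0.336×5.07/(0.275−0.336) × (0.02321−0.04596) = (-27.93)×(-0.02275) = 0.6353 mol·L⁻¹.
Y_D = C_D/C_{A0} = 0.6353/5.07 = 0.125.

0.125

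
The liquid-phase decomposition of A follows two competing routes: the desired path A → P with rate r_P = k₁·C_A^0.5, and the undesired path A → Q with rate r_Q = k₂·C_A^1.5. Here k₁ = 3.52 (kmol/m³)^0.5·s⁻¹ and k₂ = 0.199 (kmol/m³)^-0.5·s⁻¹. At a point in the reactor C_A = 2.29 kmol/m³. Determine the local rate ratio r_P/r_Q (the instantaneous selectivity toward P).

S_{P/Q} = r_P/r_Q = (k₁·C_A^0.5)/(k₂·C_A^1.5) = (k₁/k₂)·C_A⁻¹.
= (3.52×2.290^0.5) / (0.199×2.290^1.5) = 5.327/0.6896 = 7.72.

7.72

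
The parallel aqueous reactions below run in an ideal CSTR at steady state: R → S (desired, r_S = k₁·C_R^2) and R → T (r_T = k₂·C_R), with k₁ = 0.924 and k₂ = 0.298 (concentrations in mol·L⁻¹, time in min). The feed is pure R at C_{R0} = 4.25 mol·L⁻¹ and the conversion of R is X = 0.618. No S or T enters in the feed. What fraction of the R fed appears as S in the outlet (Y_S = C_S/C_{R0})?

0.516

Exit C_R = C_{R0}(1−X) = 4.25×0.382 = 1.623 mol·L⁻¹.
Rates in a CSTR are evaluated at the outlet concentration: r_S = 0.924×1.623^2 = 2.435, r_T = 0.298×1.623 = 0.4838.
Fraction of consumed R going to S: r_S/(r_S+r_T) = 0.8343.
C_S = 0.8343·C_{R0}·X = 0.8343×4.25×0.618 = 2.19 mol·L⁻¹; Y_S = C_S/C_{R0} = 0.516.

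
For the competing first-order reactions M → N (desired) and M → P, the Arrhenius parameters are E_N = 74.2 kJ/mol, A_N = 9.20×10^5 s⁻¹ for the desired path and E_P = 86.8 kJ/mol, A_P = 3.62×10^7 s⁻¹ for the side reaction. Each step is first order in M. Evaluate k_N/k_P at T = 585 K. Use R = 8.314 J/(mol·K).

With equal orders, S_{N/P} = k_N/k_P = (A_N/A_P)·exp[(E_P−E_N)/(RT)].
(E_P−E_N)/(RT) = (86.8−74.2)×10³/(8.314×585) = 12600/4864 = 2.591.
k_N/k_P = (9.20×10^5/3.62×10^7)·exp(2.591) = 0.02541 × 13.34 = 0.339.

0.339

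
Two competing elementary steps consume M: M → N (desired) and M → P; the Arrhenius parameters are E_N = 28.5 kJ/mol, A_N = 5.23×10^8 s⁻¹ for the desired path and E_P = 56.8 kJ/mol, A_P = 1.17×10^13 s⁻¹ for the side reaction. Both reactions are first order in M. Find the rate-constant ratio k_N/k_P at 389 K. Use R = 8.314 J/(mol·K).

k_N/k_P = (A_N/A_P)·exp[−(E_N−E_P)/(RT)] = (A_N/A_P)·exp[(E_P−E_N)/(RT)].
(E_P−E_N)/(RT) = (56.8−28.5)×10³/(8.314×389) = 28300/3234 = 8.750.
k_N/k_P = (5.23×10^8/1.17×10^13)·exp(8.750) = 4.470×10^-5 × 6313 = 0.282.

0.282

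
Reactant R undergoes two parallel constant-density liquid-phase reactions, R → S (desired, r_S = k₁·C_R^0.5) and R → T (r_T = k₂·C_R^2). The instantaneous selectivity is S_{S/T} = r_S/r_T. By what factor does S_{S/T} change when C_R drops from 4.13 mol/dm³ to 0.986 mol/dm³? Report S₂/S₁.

S_{S/T} = (k₁/k₂)·C_R^-1.5, so S₂/S₁ = (C_{R,2}/C_{R,1})^-1.5.
= (0.986/4.13)^(-1.5) = (0.2387)^(-1.5) = 8.57.
Selectivity toward S rises as C_R falls — low-concentration operation is favoured.

8.57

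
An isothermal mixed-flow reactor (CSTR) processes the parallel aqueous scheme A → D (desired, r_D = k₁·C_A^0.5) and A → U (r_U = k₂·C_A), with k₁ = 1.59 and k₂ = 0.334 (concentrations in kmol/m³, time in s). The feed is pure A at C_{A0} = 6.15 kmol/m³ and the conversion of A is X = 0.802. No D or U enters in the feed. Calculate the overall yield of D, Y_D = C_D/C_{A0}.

Exit C_A = C_{A0}(1−X) = 6.15×0.198 = 1.218 kmol/m³.
Rates in a CSTR are evaluated at the outlet concentration: r_D = 1.59×1.218^0.5 = 1.755, r_U = 0.334×1.218 = 0.4067.
Fraction of consumed A going to D: r_D/(r_D+r_U) = 0.8118.
C_D = 0.8118·C_{A0}·X = 0.8118×6.15×0.802 = 4.00 kmol/m³; Y_D = C_D/C_{A0} = 0.651.

0.651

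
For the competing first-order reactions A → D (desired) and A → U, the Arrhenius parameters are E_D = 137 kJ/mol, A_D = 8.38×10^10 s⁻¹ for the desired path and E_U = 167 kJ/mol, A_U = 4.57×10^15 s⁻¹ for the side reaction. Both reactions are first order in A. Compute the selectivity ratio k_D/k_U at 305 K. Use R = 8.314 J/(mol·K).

2.52

Since both paths have the same order in A, the concentration cancels and S_{D/U} = k_D/k_U = (A_D/A_U)·exp[(E_U−E_D)/(RT)].
(E_U−E_D)/(RT) = (167−137)×10³/(8.314×305) = 30000/2536 = 11.83.
k_D/k_U = (8.38×10^10/4.57×10^15)·exp(11.83) = 1.834×10^-5 × 1.374×10^5 = 2.52.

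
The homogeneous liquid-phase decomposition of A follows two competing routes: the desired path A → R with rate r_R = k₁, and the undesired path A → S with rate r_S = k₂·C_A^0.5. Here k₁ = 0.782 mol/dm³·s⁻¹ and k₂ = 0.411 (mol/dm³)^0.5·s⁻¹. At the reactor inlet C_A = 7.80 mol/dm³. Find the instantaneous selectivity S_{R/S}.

0.681

S_{R/S} = r_R/r_S = (k₁)/(k₂·C_A^0.5) = (k₁/k₂)·C_A^-0.5.
= (0.782) / (0.411×7.800^0.5) = 0.7820/1.148 = 0.681.
The undesired path is higher order in A, so low C_A (CSTR or dilute feed) favours R.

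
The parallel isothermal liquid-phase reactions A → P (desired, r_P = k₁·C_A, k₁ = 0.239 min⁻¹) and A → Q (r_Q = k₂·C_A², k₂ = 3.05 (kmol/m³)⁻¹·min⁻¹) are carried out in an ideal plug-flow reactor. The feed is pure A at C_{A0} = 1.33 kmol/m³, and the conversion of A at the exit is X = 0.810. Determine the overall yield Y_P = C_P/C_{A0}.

C_A = C_{A0}(1−X) = 0.2527 kmol/m³.
Along a PFR/batch, dC_P/dC_A = −r_P/(r_P+r_Q) = −k₁/(k₁+k₂·C_A).
Integrating from C_{A0} to C_A: C_P = (0.239/3.05)·ln[(0.239+3.05·1.33)/(0.239+3.05·0.253)] = 0.07836·ln(4.295/1.010) = 0.1135 kmol/m³.
Y_P = C_P/C_{A0} = 0.1135/1.33 = 0.0853.

0.0853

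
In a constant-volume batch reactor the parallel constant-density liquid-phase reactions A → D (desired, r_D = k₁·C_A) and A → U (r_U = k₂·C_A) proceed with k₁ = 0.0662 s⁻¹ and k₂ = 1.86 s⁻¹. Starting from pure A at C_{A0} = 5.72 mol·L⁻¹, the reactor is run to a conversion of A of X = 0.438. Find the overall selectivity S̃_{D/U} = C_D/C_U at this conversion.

0.0356

C_A = C_{A0}(1−X) = 3.215 mol·L⁻¹.
Both paths are first order in A, so the instantaneous fraction to D is constant: dC_D/d(−C_A) = k₁/(k₁+k₂) = 0.03437.
C_D = 0.03437·(C_{A0}−C_A) = 0.03437×2.505 = 0.0861 mol·L⁻¹.
C_U = (C_{A0}−C_A)−C_D = 2.419 mol·L⁻¹; S̃_{D/U} = 0.08610/2.419 = 0.0356.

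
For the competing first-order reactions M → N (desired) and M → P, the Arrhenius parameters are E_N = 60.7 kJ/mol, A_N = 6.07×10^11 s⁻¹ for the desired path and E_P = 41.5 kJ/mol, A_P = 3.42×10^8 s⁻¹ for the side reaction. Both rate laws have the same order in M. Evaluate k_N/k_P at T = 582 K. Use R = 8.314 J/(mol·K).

Since both paths have the same order in M, the concentration cancels and S_{N/P} = k_N/k_P = (A_N/A_P)·exp[(E_P−E_N)/(RT)].
(E_P−E_N)/(RT) = (41.5−60.7)×10³/(8.314×582) = -19200/4839 = -3.968.
k_N/k_P = (6.07×10^11/3.42×10^8)·exp(-3.968) = 1775 × 0.01891 = 33.6.
Since E_N > E_P, raising the temperature improves selectivity toward N.

33.6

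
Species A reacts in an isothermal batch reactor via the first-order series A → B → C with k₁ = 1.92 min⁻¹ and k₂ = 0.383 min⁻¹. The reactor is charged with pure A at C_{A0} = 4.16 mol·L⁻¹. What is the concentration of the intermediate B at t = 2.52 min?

Solving the coupled first-order balances gives C_B(t) = [k₁/(k₂−k₁)]·C_{A0}·(e^(−k₁t) − e^(−k₂t)).
e^(−k₁t) = e^(−1.92×2.52) = e^(−4.838) = 0.007920; e^(−k₂t) = e^(−0.9652) = 0.3809.
C_B = 1.92×4.16/(0.383−1.92) × (0.007920−0.3809) = (-5.197)×(-0.3730) = 1.938 mol·L⁻¹.

1.94 mol·L⁻¹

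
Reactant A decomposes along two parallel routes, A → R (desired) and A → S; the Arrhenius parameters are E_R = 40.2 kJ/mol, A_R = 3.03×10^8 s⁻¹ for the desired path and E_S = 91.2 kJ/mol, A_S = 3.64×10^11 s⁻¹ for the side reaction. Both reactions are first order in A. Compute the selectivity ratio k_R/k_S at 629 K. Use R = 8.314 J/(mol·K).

Since both paths have the same order in A, the concentration cancels and S_{R/S} = k_R/k_S = (A_R/A_S)·exp[(E_S−E_R)/(RT)].
(E_S−E_R)/(RT) = (91.2−40.2)×10³/(8.314×629) = 51000/5230 = 9.752.
k_R/k_S = (3.03×10^8/3.64×10^11)·exp(9.752) = 8.324×10^-4 × 17195 = 14.3.
Since E_R < E_S, lowering the temperature improves selectivity toward R.

14.3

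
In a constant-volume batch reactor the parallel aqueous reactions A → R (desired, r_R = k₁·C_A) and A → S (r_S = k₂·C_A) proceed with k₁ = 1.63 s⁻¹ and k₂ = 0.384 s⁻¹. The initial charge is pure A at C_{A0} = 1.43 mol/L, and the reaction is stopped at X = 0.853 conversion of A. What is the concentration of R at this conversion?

C_A = C_{A0}(1−X) = 0.2102 mol/L.
Both paths are first order in A, so the instantaneous fraction to R is constant: dC_R/d(−C_A) = k₁/(k₁+k₂) = 0.8093.
C_R = 0.8093·(C_{A0}−C_A) = 0.8093×1.220 = 0.987 mol/L.

0.987 mol/L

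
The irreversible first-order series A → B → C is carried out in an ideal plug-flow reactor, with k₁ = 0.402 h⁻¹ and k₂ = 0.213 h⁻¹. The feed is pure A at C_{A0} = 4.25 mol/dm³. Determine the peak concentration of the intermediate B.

2.08 mol/dm³

Evaluating C_B at τ_opt = ln(k₂/k₁)/(k₂−k₁) gives C_{B,max}/C_{A0} = (k₁/k₂)^[k₂/(k₂−k₁)].
= (0.402/0.213)^(0.213/(0.213−0.402)) = (1.887)^(-1.127) = 0.4888.
C_{B,max} = 0.4888×4.25 = 2.08 mol/dm³.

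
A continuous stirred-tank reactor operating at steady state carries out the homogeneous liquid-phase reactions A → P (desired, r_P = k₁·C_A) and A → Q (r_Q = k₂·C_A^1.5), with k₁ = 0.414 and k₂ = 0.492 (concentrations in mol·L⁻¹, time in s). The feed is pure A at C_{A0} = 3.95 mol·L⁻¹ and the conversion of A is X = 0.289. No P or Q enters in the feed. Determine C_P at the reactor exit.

0.382 mol·L⁻¹

Exit C_A = C_{A0}(1−X) = 3.95×0.711 = 2.808 mol·L⁻¹.
A CSTR operates uniformly at the exit composition, giving r_P = 1.163 and r_Q = 2.316 (each k·C_A^n at C_A = 2.808).
Fraction of consumed A going to P: r_P/(r_P+r_Q) = 0.3343.
C_P = 0.3343·C_{A0}·X = 0.3343×3.95×0.289 = 0.382 mol·L⁻¹.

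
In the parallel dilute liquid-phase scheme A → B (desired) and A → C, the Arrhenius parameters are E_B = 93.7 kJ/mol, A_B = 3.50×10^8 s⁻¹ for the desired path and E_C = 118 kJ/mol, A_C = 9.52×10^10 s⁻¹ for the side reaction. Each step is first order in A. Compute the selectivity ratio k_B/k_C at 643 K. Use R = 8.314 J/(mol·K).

0.346

k_B/k_C = (A_B/A_C)·exp[−(E_B−E_C)/(RT)] = (A_B/A_C)·exp[(E_C−E_B)/(RT)].
(E_C−E_B)/(RT) = (118−93.7)×10³/(8.314×643) = 24300/5346 = 4.546.
k_B/k_C = (3.50×10^8/9.52×10^10)·exp(4.546) = 0.003676 × 94.21 = 0.346.
Since E_B < E_C, lowering the temperature improves selectivity toward B.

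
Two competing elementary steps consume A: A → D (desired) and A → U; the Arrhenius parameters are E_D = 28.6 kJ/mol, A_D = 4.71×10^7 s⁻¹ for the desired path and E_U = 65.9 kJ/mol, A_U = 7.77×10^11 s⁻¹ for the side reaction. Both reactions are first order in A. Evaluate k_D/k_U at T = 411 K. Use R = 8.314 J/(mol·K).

Since both paths have the same order in A, the concentration cancels and S_{D/U} = k_D/k_U = (A_D/A_U)·exp[(E_U−E_D)/(RT)].
(E_U−E_D)/(RT) = (65.9−28.6)×10³/(8.314×411) = 37300/3417 = 10.92.
k_D/k_U = (4.71×10^7/7.77×10^11)·exp(10.92) = 6.062×10^-5 × 55041 = 3.34.

3.34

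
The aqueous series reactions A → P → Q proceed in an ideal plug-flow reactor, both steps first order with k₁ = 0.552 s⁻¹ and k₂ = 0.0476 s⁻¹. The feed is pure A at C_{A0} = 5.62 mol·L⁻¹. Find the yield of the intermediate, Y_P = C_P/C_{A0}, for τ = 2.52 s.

0.698

The intermediate concentration in a first-order A→B→C sequence is C_P = k₁C_{A0}(e^(−k₁τ) − e^(−k₂τ))/(k₂−k₁).
e^(−k₁τ) = e^(−0.552×2.52) = e^(−1.391) = 0.2488; e^(−k₂τ) = e^(−0.1200) = 0.8870.
C_P = 0.552×5.62/(0.0476−0.552) × (0.2488−0.8870) = (-6.150)×(-0.6381) = 3.925 mol·L⁻¹.
Y_P = C_P/C_{A0} = 3.925/5.62 = 0.698.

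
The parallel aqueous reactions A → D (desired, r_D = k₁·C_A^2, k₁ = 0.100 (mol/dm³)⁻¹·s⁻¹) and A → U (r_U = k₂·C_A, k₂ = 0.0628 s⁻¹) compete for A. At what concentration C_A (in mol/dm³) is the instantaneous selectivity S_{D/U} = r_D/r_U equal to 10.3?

S_{D/U} = (k₁/k₂)·C_A ⇒ C_A = S·k₂/k₁.
= 10.3×0.0628/0.100 = 6.47 mol/dm³.

6.47 mol/dm³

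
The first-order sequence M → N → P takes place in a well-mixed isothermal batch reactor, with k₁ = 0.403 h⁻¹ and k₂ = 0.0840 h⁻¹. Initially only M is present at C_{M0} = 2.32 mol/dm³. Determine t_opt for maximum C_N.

4.92 h

Setting dC_N/dt = 0 gives t_opt = ln(k₂/k₁)/(k₂−k₁).
= ln(0.0840/0.403)/(0.0840−0.403) = ln(0.2084)/-0.3190 = -1.568/-0.3190 = 4.92 h.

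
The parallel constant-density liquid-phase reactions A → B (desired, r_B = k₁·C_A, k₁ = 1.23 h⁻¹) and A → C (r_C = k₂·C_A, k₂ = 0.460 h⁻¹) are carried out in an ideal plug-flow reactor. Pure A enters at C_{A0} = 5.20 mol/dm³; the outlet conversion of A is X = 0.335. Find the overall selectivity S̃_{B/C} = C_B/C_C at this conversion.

C_A = C_{A0}(1−X) = 3.458 mol/dm³.
Both paths are first order in A, so the instantaneous fraction to B is constant: dC_B/d(−C_A) = k₁/(k₁+k₂) = 0.7278.
C_B = 0.7278·(C_{A0}−C_A) = 0.7278×1.742 = 1.27 mol/dm³.
C_C = (C_{A0}−C_A)−C_B = 0.4742 mol/dm³; S̃_{B/C} = 1.268/0.4742 = 2.67.

2.67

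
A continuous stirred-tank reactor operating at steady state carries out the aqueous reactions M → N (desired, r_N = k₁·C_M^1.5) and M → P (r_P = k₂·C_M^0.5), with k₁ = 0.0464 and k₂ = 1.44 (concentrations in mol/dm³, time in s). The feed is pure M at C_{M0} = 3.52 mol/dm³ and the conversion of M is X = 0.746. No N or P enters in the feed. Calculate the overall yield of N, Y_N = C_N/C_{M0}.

0.0209

Exit C_M = C_{M0}(1−X) = 3.52×0.254 = 0.8941 mol/dm³.
In a CSTR the entire volume is at exit conditions, so r_N = 0.0464×0.8941^1.5 = 0.03923 and r_P = 1.44×0.8941^0.5 = 1.362.
Fraction of consumed M going to N: r_N/(r_N+r_P) = 0.02800.
C_N = 0.02800·C_{M0}·X = 0.02800×3.52×0.746 = 0.0735 mol/dm³; Y_N = C_N/C_{M0} = 0.0209.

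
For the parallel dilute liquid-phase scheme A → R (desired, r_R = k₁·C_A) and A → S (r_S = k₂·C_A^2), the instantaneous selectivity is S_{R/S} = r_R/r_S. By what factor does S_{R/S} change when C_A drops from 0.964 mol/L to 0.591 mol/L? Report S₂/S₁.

1.63

S_{R/S} = (k₁/k₂)·C_A⁻¹, so S₂/S₁ = (C_{A,2}/C_{A,1})⁻¹.
= 0.964/0.591 = 1.63.
Selectivity toward R rises as C_A falls — low-concentration operation is favoured.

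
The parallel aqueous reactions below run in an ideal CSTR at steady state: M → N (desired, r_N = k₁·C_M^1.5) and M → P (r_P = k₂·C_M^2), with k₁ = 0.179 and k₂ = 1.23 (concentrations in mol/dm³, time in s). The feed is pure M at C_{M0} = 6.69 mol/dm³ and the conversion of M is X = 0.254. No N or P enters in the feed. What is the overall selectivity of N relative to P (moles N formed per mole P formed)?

0.0651

Exit C_M = C_{M0}(1−X) = 6.69×0.746 = 4.991 mol/dm³.
Rates in a CSTR are evaluated at the outlet concentration: r_N = 0.179×4.991^1.5 = 1.996, r_P = 1.23×4.991^2 = 30.64.
Overall selectivity = C_N/C_P = r_Nτ/(r_Pτ) = r_N/r_P = 0.0651.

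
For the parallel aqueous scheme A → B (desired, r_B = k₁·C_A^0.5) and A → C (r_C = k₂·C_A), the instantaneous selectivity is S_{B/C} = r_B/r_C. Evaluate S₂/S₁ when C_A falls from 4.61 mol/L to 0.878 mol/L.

2.29

S_{B/C} = (k₁/k₂)·C_A^-0.5, so S₂/S₁ = (C_{A,2}/C_{A,1})^-0.5.
= (0.878/4.61)^(-0.5) = (0.1905)^(-0.5) = 2.29.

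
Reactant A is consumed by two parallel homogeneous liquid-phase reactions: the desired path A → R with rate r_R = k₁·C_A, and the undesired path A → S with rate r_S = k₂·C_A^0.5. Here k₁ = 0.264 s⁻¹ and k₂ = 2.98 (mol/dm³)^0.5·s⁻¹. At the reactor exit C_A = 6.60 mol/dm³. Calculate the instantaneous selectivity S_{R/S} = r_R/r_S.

S_{R/S} = r_R/r_S = (k₁·C_A)/(k₂·C_A^0.5) = (k₁/k₂)·C_A^0.5.
= (0.264×6.600) / (2.98×6.600^0.5) = 1.742/7.656 = 0.228.
Since the desired path is higher order in A, keeping C_A high (PFR or concentrated feed) favours R.

0.228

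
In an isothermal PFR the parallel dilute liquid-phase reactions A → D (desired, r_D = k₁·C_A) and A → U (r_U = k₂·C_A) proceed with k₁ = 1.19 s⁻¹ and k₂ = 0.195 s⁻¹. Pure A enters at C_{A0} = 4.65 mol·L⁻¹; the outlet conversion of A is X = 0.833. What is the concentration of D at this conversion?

C_A = C_{A0}(1−X) = 0.7766 mol·L⁻¹.
Both paths are first order in A, so the instantaneous fraction to D is constant: dC_D/d(−C_A) = k₁/(k₁+k₂) = 0.8592.
C_D = 0.8592·(C_{A0}−C_A) = 0.8592×3.873 = 3.33 mol·L⁻¹.

3.33 mol·L⁻¹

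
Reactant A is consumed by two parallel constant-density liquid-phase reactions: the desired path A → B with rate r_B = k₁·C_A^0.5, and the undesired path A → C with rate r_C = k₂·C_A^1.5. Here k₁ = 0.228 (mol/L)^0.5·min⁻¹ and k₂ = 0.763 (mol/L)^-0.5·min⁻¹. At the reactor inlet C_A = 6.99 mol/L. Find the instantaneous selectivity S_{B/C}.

0.0427

S_{B/C} = r_B/r_C = (k₁·C_A^0.5)/(k₂·C_A^1.5) = (k₁/k₂)·C_A⁻¹.
= (0.228×6.990^0.5) / (0.763×6.990^1.5) = 0.6028/14.10 = 0.0427.
The undesired path is higher order in A, so low C_A (CSTR or dilute feed) favours B.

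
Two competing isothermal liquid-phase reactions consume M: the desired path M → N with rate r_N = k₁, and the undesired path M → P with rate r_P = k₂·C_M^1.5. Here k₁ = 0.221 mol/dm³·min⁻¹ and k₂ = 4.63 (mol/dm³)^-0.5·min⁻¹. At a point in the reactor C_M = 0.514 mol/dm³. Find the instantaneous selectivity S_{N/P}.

0.130

S_{N/P} = r_N/r_P = (k₁)/(k₂·C_M^1.5) = (k₁/k₂)·C_M^-1.5.
= (0.221) / (4.63×0.5140^1.5) = 0.2210/1.706 = 0.130.
The undesired path is higher order in M, so low C_M (CSTR or dilute feed) favours N.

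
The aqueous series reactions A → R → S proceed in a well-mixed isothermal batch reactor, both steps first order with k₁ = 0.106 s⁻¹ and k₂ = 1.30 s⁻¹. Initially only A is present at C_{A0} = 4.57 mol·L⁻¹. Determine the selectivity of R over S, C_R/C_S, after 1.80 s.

0.595

The intermediate concentration in a first-order A→B→C sequence is C_R = k₁C_{A0}(e^(−k₁t) − e^(−k₂t))/(k₂−k₁).
e^(−k₁t) = e^(−0.106×1.80) = e^(−0.1908) = 0.8263; e^(−k₂t) = e^(−2.340) = 0.09633.
C_R = 0.106×4.57/(1.30−0.106) × (0.8263−0.09633) = 0.4057×0.7300 = 0.2962 mol·L⁻¹.
C_A = C_{A0}e^(−k₁t) = 3.776 mol·L⁻¹, so C_S = C_{A0}−C_A−C_R = 0.4977 mol·L⁻¹; C_R/C_S = 0.595.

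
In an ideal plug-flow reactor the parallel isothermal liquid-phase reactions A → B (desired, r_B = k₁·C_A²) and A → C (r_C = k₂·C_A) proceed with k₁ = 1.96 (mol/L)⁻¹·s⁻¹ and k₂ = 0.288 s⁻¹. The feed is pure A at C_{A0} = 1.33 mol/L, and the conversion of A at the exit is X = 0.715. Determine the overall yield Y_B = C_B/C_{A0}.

C_A = C_{A0}(1−X) = 0.3791 mol/L.
Along a PFR/batch, dC_C/dC_A = −r_C/(r_B+r_C) = −k₂/(k₂+k₁·C_A).
Integrating from C_{A0} to C_A: C_C = (0.288/1.96)·ln[(0.288+1.96·1.33)/(0.288+1.96·0.379)] = 0.1469·ln(2.895/1.031) = 0.1517 mol/L.
Then C_B = (C_{A0}−C_A) − C_C = 0.9509 − 0.1517 = 0.7992 mol/L.
Y_B = C_B/C_{A0} = 0.7992/1.33 = 0.601.

0.601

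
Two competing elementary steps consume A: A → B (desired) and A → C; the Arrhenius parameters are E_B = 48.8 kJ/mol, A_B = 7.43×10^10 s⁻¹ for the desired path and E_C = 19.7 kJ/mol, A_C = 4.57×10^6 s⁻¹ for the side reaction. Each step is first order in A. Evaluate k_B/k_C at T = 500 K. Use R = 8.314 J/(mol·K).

14.8

Since both paths have the same order in A, the concentration cancels and S_{B/C} = k_B/k_C = (A_B/A_C)·exp[(E_C−E_B)/(RT)].
(E_C−E_B)/(RT) = (19.7−48.8)×10³/(8.314×500) = -29100/4157 = -7.000.
k_B/k_C = (7.43×10^10/4.57×10^6)·exp(-7.000) = 16258 × 9.117×10^-4 = 14.8.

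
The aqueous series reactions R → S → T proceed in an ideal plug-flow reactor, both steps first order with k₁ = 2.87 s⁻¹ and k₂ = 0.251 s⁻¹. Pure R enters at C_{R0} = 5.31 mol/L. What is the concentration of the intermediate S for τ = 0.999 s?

4.20 mol/L

For first-order series with pure R initially, C_S(τ) = k₁C_{R0}/(k₂−k₁)·(e^(−k₁τ) − e^(−k₂τ)).
e^(−k₁τ) = e^(−2.87×0.999) = e^(−2.867) = 0.05686; e^(−k₂τ) = e^(−0.2507) = 0.7782.
C_S = 2.87×5.31/(0.251−2.87) × (0.05686−0.7782) = (-5.819)×(-0.7214) = 4.197 mol/L.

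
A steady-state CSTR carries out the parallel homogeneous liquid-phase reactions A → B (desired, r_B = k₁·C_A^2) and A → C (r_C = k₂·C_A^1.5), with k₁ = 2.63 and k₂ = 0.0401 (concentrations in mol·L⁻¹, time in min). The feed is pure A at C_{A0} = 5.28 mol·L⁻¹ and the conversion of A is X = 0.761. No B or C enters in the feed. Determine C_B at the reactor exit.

Exit C_A = C_{A0}(1−X) = 5.28×0.239 = 1.262 mol·L⁻¹.
A CSTR operates uniformly at the exit composition, giving r_B = 4.188 and r_C = 0.05684 (each k·C_A^n at C_A = 1.262).
Fraction of consumed A going to B: r_B/(r_B+r_C) = 0.9866.
C_B = 0.9866·C_{A0}·X = 0.9866×5.28×0.761 = 3.96 mol·L⁻¹.

3.96 mol·L⁻¹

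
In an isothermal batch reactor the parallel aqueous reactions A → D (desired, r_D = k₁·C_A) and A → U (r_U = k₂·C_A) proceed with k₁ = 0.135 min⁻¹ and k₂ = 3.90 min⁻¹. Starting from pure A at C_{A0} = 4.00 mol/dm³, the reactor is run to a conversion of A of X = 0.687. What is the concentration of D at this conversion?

0.0919 mol/dm³

C_A = C_{A0}(1−X) = 1.252 mol/dm³.
Both paths are first order in A, so the instantaneous fraction to D is constant: dC_D/d(−C_A) = k₁/(k₁+k₂) = 0.03346.
C_D = 0.03346·(C_{A0}−C_A) = 0.03346×2.748 = 0.0919 mol/dm³.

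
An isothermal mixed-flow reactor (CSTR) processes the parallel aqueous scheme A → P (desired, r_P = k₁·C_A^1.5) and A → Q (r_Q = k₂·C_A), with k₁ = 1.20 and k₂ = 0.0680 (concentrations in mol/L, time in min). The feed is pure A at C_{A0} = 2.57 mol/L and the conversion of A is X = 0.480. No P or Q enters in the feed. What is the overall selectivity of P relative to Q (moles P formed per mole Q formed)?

Exit C_A = C_{A0}(1−X) = 2.57×0.520 = 1.336 mol/L.
In a CSTR the entire volume is at exit conditions, so r_P = 1.20×1.336^1.5 = 1.854 and r_Q = 0.0680×1.336 = 0.09088.
Overall selectivity = C_P/C_Q = r_Pτ/(r_Qτ) = r_P/r_Q = 20.4.

20.4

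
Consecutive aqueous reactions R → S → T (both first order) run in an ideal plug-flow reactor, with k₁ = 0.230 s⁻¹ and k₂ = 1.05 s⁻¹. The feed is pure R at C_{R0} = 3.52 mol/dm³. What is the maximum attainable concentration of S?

Evaluating C_S at τ_opt = ln(k₂/k₁)/(k₂−k₁) gives C_{S,max}/C_{R0} = (k₁/k₂)^[k₂/(k₂−k₁)].
= (0.230/1.05)^(1.05/(1.05−0.230)) = (0.2190)^(1.280) = 0.1431.
C_{S,max} = 0.1431×3.52 = 0.504 mol/dm³.

0.504 mol/dm³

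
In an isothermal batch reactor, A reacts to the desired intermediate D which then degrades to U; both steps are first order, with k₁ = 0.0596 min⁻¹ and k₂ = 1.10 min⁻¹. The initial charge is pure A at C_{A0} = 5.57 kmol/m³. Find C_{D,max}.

At the optimum, C_{D,max}/C_{A0} = (k₁/k₂)^[k₂/(k₂−k₁)].
= (0.0596/1.10)^(1.10/(1.10−0.0596)) = (0.05418)^(1.057) = 0.04585.
C_{D,max} = 0.04585×5.57 = 0.255 kmol/m³.

0.255 kmol/m³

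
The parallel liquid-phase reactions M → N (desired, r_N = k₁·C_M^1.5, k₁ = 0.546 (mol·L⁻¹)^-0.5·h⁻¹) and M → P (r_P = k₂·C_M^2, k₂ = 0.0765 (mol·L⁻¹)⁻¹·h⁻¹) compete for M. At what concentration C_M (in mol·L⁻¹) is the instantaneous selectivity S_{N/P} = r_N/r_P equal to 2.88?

S_{N/P} = (k₁/k₂)·C_M^-0.5 ⇒ C_M = (S·k₂/k₁)^(-2).
= (2.88×0.0765/0.546)^(-2) = (0.4035)^(-2) = 6.14 mol·L⁻¹.

6.14 mol·L⁻¹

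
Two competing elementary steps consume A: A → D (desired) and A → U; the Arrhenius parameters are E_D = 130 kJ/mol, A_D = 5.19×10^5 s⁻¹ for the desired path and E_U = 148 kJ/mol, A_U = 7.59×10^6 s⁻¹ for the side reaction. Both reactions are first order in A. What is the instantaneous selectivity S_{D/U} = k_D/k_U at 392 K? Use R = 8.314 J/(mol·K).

With equal orders, S_{D/U} = k_D/k_U = (A_D/A_U)·exp[(E_U−E_D)/(RT)].
(E_U−E_D)/(RT) = (148−130)×10³/(8.314×392) = 18000/3259 = 5.523.
k_D/k_U = (5.19×10^5/7.59×10^6)·exp(5.523) = 0.06838 × 250.4 = 17.1.
Since E_D < E_U, lowering the temperature improves selectivity toward D.

17.1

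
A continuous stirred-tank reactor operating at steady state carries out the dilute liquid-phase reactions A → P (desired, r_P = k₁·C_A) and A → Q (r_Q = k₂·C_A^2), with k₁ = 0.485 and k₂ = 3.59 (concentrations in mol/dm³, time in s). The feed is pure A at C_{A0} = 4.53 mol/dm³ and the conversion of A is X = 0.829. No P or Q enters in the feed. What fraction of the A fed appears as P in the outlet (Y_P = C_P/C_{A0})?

0.123

Exit C_A = C_{A0}(1−X) = 4.53×0.171 = 0.7746 mol/dm³.
Rates in a CSTR are evaluated at the outlet concentration: r_P = 0.485×0.7746 = 0.3757, r_Q = 3.59×0.7746^2 = 2.154.
Fraction of consumed A going to P: r_P/(r_P+r_Q) = 0.1485.
C_P = 0.1485·C_{A0}·X = 0.1485×4.53×0.829 = 0.558 mol/dm³; Y_P = C_P/C_{A0} = 0.123.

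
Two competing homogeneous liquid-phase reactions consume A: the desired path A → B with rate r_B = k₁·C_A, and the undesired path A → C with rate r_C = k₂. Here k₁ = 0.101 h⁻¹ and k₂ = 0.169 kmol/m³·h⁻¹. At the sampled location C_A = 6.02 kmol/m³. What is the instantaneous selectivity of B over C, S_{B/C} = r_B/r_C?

S_{B/C} = r_B/r_C = (k₁·C_A)/(k₂) = (k₁/k₂)·C_A.
= (0.101×6.020) / (0.169) = 0.6080/0.1690 = 3.60.

3.60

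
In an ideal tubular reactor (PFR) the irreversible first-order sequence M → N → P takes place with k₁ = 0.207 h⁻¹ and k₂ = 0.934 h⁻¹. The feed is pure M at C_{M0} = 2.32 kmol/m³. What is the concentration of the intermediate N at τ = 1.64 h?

0.328 kmol/m³

For first-order series with pure M initially, C_N(τ) = k₁C_{M0}/(k₂−k₁)·(e^(−k₁τ) − e^(−k₂τ)).
e^(−k₁τ) = e^(−0.207×1.64) = e^(−0.3395) = 0.7121; e^(−k₂τ) = e^(−1.532) = 0.2162.
C_N = 0.207×2.32/(0.934−0.207) × (0.7121−0.2162) = 0.6606×0.4960 = 0.3276 kmol/m³.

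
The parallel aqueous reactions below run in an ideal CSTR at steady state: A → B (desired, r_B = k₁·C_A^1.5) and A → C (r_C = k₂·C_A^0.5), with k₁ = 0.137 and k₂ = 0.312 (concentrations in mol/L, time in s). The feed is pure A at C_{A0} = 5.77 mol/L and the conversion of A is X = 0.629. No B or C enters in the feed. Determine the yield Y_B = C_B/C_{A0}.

Exit C_A = C_{A0}(1−X) = 5.77×0.371 = 2.141 mol/L.
Rates in a CSTR are evaluated at the outlet concentration: r_B = 0.137×2.141^1.5 = 0.4291, r_C = 0.312×2.141^0.5 = 0.4565.
Fraction of consumed A going to B: r_B/(r_B+r_C) = 0.4845.
C_B = 0.4845·C_{A0}·X = 0.4845×5.77×0.629 = 1.76 mol/L; Y_B = C_B/C_{A0} = 0.305.

0.305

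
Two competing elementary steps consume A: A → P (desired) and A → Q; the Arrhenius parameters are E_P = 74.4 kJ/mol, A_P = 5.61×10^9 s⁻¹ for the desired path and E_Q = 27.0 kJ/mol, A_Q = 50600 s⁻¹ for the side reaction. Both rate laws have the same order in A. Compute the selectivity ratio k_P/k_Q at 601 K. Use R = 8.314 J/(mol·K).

With equal orders, S_{P/Q} = k_P/k_Q = (A_P/A_Q)·exp[(E_Q−E_P)/(RT)].
(E_Q−E_P)/(RT) = (27.0−74.4)×10³/(8.314×601) = -47400/4997 = -9.486.
k_P/k_Q = (5.61×10^9/50600)·exp(-9.486) = 1.109×10^5 × 7.589×10^-5 = 8.41.

8.41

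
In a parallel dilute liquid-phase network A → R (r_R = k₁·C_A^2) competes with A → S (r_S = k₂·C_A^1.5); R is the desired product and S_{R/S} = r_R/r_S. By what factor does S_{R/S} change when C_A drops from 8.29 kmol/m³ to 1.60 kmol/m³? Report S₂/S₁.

S_{R/S} = (k₁/k₂)·C_A^0.5, so S₂/S₁ = (C_{A,2}/C_{A,1})^0.5.
= (1.60/8.29)^0.5 = (0.1930)^0.5 = 0.439.
Selectivity toward R falls as C_A falls — high-concentration operation is favoured.

0.439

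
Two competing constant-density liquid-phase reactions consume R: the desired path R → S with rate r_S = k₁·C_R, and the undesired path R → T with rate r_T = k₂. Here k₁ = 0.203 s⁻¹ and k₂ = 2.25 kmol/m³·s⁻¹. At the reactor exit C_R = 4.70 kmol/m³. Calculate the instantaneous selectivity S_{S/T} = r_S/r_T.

S_{S/T} = r_S/r_T = (k₁·C_R)/(k₂) = (k₁/k₂)·C_R.
= (0.203×4.700) / (2.25) = 0.9541/2.250 = 0.424.
Since the desired path is higher order in R, keeping C_R high (PFR or concentrated feed) favours S.

0.424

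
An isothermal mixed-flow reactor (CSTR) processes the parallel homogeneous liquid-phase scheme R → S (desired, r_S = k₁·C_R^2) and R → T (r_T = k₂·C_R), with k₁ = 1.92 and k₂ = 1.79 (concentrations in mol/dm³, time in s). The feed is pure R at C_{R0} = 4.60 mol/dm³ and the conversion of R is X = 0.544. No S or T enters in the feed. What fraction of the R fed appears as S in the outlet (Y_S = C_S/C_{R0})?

0.377

Exit C_R = C_{R0}(1−X) = 4.60×0.456 = 2.098 mol/dm³.
A CSTR operates uniformly at the exit composition, giving r_S = 8.448 and r_T = 3.755 (each k·C_R^n at C_R = 2.098).
Fraction of consumed R going to S: r_S/(r_S+r_T) = 0.6923.
C_S = 0.6923·C_{R0}·X = 0.6923×4.60×0.544 = 1.73 mol/dm³; Y_S = C_S/C_{R0} = 0.377.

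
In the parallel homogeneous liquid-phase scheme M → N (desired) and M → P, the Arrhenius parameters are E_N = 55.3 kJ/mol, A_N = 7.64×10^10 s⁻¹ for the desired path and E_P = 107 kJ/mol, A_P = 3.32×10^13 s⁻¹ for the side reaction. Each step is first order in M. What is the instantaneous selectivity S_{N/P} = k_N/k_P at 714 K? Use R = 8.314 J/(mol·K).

13.9

Since both paths have the same order in M, the concentration cancels and S_{N/P} = k_N/k_P = (A_N/A_P)·exp[(E_P−E_N)/(RT)].
(E_P−E_N)/(RT) = (107−55.3)×10³/(8.314×714) = 51700/5936 = 8.709.
k_N/k_P = (7.64×10^10/3.32×10^13)·exp(8.709) = 0.002301 × 6059 = 13.9.
Since E_N < E_P, lowering the temperature improves selectivity toward N.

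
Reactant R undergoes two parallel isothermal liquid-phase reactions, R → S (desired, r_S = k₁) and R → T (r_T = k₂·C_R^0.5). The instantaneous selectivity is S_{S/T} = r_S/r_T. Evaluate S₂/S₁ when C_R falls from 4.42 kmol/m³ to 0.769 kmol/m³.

2.40

S_{S/T} = (k₁/k₂)·C_R^-0.5, so S₂/S₁ = (C_{R,2}/C_{R,1})^-0.5.
= (0.769/4.42)^(-0.5) = (0.1740)^(-0.5) = 2.40.
Selectivity toward S rises as C_R falls — low-concentration operation is favoured.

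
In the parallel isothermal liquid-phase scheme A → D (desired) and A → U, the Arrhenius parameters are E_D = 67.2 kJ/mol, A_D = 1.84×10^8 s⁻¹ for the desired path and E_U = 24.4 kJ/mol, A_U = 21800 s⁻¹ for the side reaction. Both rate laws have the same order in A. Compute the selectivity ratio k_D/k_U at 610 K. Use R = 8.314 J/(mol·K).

1.82

With equal orders, S_{D/U} = k_D/k_U = (A_D/A_U)·exp[(E_U−E_D)/(RT)].
(E_U−E_D)/(RT) = (24.4−67.2)×10³/(8.314×610) = -42800/5072 = -8.439.
k_D/k_U = (1.84×10^8/21800)·exp(-8.439) = 8440 × 2.162×10^-4 = 1.82.
Since E_D > E_U, raising the temperature improves selectivity toward D.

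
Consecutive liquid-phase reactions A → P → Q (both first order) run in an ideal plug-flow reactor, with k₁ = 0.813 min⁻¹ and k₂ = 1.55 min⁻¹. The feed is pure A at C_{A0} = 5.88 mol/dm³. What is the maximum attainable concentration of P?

For a first-order series the maximum intermediate yield is C_{P,max}/C_{A0} = (k₁/k₂)^[k₂/(k₂−k₁)].
= (0.813/1.55)^(1.55/(1.55−0.813)) = (0.5245)^(2.103) = 0.2574.
C_{P,max} = 0.2574×5.88 = 1.51 mol/dm³.

1.51 mol/dm³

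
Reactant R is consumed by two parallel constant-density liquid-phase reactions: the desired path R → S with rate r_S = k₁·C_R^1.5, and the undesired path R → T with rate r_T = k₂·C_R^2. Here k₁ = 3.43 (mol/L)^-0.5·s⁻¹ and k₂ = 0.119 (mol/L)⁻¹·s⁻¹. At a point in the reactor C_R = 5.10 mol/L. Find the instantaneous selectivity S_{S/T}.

12.8

S_{S/T} = r_S/r_T = (k₁·C_R^1.5)/(k₂·C_R^2) = (k₁/k₂)·C_R^-0.5.
= (3.43×5.100^1.5) / (0.119×5.100^2) = 39.50/3.095 = 12.8.
The undesired path is higher order in R, so low C_R (CSTR or dilute feed) favours S.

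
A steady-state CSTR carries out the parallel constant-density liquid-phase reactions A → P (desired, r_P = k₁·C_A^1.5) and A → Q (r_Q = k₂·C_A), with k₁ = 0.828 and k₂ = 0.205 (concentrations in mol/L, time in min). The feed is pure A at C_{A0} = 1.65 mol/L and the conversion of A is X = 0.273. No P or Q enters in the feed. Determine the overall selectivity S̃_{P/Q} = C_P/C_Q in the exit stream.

Exit C_A = C_{A0}(1−X) = 1.65×0.727 = 1.200 mol/L.
Rates in a CSTR are evaluated at the outlet concentration: r_P = 0.828×1.200^1.5 = 1.088, r_Q = 0.205×1.200 = 0.2459.
Overall selectivity = C_P/C_Q = r_Pτ/(r_Qτ) = r_P/r_Q = 4.42.

4.42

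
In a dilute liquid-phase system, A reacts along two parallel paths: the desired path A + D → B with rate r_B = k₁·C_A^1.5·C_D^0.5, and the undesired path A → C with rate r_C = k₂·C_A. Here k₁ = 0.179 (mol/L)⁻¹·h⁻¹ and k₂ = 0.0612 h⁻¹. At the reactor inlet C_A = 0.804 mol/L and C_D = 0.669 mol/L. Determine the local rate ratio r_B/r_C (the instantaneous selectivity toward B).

S_{B/C} = r_B/r_C = (k₁·C_A^1.5·C_D^0.5)/(k₂·C_A) = (k₁/k₂)·C_A^0.5·C_D^0.5.
= (0.179×0.8040^1.5×0.6690^0.5) / (0.0612×0.8040) = 0.1055/0.04920 = 2.15.

2.15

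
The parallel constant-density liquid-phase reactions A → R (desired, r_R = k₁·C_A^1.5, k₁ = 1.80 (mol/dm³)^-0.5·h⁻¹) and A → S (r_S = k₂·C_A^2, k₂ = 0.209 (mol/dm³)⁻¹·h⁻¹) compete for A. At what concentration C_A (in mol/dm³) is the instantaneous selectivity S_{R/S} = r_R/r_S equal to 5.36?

2.58 mol/dm³

S_{R/S} = (k₁/k₂)·C_A^-0.5 ⇒ C_A = (S·k₂/k₁)^(-2).
= (5.36×0.209/1.80)^(-2) = (0.6224)^(-2) = 2.58 mol/dm³.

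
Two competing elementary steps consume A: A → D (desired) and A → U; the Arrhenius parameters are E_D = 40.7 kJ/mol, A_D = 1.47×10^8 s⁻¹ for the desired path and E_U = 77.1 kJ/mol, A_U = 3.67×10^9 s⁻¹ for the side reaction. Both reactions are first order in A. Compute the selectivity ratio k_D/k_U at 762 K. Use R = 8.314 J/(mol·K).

12.5

Since both paths have the same order in A, the concentration cancels and S_{D/U} = k_D/k_U = (A_D/A_U)·exp[(E_U−E_D)/(RT)].
(E_U−E_D)/(RT) = (77.1−40.7)×10³/(8.314×762) = 36400/6335 = 5.746.
k_D/k_U = (1.47×10^8/3.67×10^9)·exp(5.746) = 0.04005 × 312.8 = 12.5.
Since E_D < E_U, lowering the temperature improves selectivity toward D.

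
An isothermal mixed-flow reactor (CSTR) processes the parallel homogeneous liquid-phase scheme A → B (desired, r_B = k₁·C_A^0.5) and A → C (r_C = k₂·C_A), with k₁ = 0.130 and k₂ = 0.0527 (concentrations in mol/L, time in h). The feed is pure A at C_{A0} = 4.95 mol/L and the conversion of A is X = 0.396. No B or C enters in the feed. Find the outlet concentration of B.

1.15 mol/L

Exit C_A = C_{A0}(1−X) = 4.95×0.604 = 2.990 mol/L.
In a CSTR the entire volume is at exit conditions, so r_B = 0.130×2.990^0.5 = 0.2248 and r_C = 0.0527×2.990 = 0.1576.
Fraction of consumed A going to B: r_B/(r_B+r_C) = 0.5879.
C_B = 0.5879·C_{A0}·X = 0.5879×4.95×0.396 = 1.15 mol/L.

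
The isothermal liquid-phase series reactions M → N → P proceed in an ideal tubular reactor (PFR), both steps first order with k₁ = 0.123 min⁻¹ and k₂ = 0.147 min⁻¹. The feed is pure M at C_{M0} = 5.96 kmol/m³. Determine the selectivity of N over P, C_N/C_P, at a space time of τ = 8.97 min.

0.972

Solving the coupled first-order balances gives C_N(τ) = [k₁/(k₂−k₁)]·C_{M0}·(e^(−k₁τ) − e^(−k₂τ)).
e^(−k₁τ) = e^(−0.123×8.97) = e^(−1.103) = 0.3318; e^(−k₂τ) = e^(−1.319) = 0.2675.
C_N = 0.123×5.96/(0.147−0.123) × (0.3318−0.2675) = 30.55×0.06426 = 1.963 kmol/m³.
C_M = C_{M0}e^(−k₁τ) = 1.977 kmol/m³, so C_P = C_{M0}−C_M−C_N = 2.020 kmol/m³; C_N/C_P = 0.972.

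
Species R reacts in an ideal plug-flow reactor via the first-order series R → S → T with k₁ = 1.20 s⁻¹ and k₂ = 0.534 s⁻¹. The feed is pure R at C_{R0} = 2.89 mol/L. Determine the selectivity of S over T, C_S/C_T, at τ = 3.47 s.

0.349

The intermediate concentration in a first-order A→B→C sequence is C_S = k₁C_{R0}(e^(−k₁τ) − e^(−k₂τ))/(k₂−k₁).
e^(−k₁τ) = e^(−1.20×3.47) = e^(−4.164) = 0.01555; e^(−k₂τ) = e^(−1.853) = 0.1568.
C_S = 1.20×2.89/(0.534−1.20) × (0.01555−0.1568) = (-5.207)×(-0.1412) = 0.7354 mol/L.
C_R = C_{R0}e^(−k₁τ) = 0.04493 mol/L, so C_T = C_{R0}−C_R−C_S = 2.110 mol/L; C_S/C_T = 0.349.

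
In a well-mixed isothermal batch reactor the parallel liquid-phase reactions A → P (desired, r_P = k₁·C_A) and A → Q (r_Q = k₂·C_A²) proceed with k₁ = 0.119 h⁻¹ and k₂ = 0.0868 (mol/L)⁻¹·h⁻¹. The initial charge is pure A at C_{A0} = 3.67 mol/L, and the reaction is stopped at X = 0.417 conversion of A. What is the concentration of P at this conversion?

C_A = C_{A0}(1−X) = 2.140 mol/L.
Along a PFR/batch, dC_P/dC_A = −r_P/(r_P+r_Q) = −k₁/(k₁+k₂·C_A).
Integrating from C_{A0} to C_A: C_P = (0.119/0.0868)·ln[(0.119+0.0868·3.67)/(0.119+0.0868·2.14)] = 1.371·ln(0.4376/0.3047) = 0.4960 mol/L.

0.496 mol/L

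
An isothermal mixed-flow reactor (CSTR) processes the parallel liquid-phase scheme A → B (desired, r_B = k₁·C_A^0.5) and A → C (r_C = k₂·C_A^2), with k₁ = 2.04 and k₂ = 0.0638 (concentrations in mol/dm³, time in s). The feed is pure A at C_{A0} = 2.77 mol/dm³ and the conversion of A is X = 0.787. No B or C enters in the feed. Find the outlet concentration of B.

2.15 mol/dm³

Exit C_A = C_{A0}(1−X) = 2.77×0.213 = 0.5900 mol/dm³.
Rates in a CSTR are evaluated at the outlet concentration: r_B = 2.04×0.5900^0.5 = 1.567, r_C = 0.0638×0.5900^2 = 0.02221.
Fraction of consumed A going to B: r_B/(r_B+r_C) = 0.9860.
C_B = 0.9860·C_{A0}·X = 0.9860×2.77×0.787 = 2.15 mol/dm³.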